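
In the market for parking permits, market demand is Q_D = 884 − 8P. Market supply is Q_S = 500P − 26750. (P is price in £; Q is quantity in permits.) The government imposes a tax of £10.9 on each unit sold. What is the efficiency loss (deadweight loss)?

£467.76

In inverse form: demand P = 110.5 − 0.125Q, supply P = 53.5 + 0.002Q.
Competitive equilibrium: 110.5 − 0.125Q = 53.5 + 0.002Q → Q* = 448.8189, P* = 54.3976.
With the tax, the buyer price exceeds the seller price by 10.9: (110.5 − 0.125Q) − (53.5 + 0.002Q) = 10.9 → Q' = 362.9921.
ΔQ = 448.8189 − 362.9921 = 85.8268; the wedge equals the tax, 10.9.
Deadweight loss = ½ × 85.8268 × 10.9 = £467.76.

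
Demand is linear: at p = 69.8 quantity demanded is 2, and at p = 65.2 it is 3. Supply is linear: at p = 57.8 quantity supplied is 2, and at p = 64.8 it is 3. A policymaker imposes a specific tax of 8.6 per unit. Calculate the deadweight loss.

Demand slope = (65.2 − 69.8)/(3 − 2) = −4.6, so p = 79 − 4.6q.
Supply slope = (64.8 − 57.8)/(3 − 2) = 7, so p = 43.8 + 7q.
Competitive equilibrium: 79 − 4.6q = 43.8 + 7q → q* = 3.0345, p* = 65.0414.
With the tax, the buyer price exceeds the seller price by 8.6: (79 − 4.6q) − (43.8 + 7q) = 8.6 → q' = 2.2931.
Δq = 3.0345 − 2.2931 = 0.7414; the wedge equals the tax, 8.6.
Deadweight loss = ½ × 0.7414 × 8.6 = 3.19.

3.19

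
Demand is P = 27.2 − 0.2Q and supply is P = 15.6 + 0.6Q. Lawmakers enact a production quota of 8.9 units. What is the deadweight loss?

12.544

Competitive equilibrium: 27.2 − 0.2Q = 15.6 + 0.6Q → Q* = 14.5, P* = 24.3.
At Q = 8.9: demand price = 27.2 − 0.2·8.9 = 25.42; supply price = 15.6 + 0.6·8.9 = 20.94.
ΔQ = 14.5 − 8.9 = 5.6; wedge = 25.42 − 20.94 = 4.48.
Welfare loss = ½ × 5.6 × 4.48 = 12.544.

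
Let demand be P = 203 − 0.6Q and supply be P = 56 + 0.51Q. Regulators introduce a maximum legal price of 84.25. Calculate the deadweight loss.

Competitive equilibrium: 203 − 0.6Q = 56 + 0.51Q → Q* = 132.43243, P* = 123.54054.
At the ceiling P = 84.25, quantity supplied = (84.25 − 56)/0.51 = 55.39216.
Willingness to pay at Q' = 55.39216: 203 − 0.6·55.39216 = 169.7647.
ΔQ = 132.43243 − 55.39216 = 77.04027; wedge = 169.7647 − 84.25 = 85.5147.
Welfare loss = ½ × 77.04027 × 85.5147 = 3294.04.

3294.04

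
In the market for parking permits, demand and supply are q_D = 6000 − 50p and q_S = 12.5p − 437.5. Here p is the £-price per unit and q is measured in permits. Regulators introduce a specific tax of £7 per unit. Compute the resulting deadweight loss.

In inverse form: demand p = 120 − 0.02q, supply p = 35 + 0.08q.
Competitive equilibrium: 120 − 0.02q = 35 + 0.08q → q* = 850, p* = 103.
With the tax, the buyer price exceeds the seller price by 7: (120 − 0.02q) − (35 + 0.08q) = 7 → q' = 780.
Δq = 850 − 780 = 70; the wedge equals the tax, 7.
Deadweight loss = ½ × 70 × 7 = £245.

£245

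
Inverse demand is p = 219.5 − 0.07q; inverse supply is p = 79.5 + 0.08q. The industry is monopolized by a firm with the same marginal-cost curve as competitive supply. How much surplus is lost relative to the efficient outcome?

6614.33

Competitive equilibrium: 219.5 − 0.07q = 79.5 + 0.08q → q* = 933.33333, p* = 154.16667.
Marginal revenue: MR = 219.5 − 0.14q. Set MR = MC: 219.5 − 0.14q = 79.5 + 0.08q → q_m = 636.36364.
Price p_m = 219.5 − 0.07·636.36364 = 174.95455; MC(q_m) = 79.5 + 0.08·636.36364 = 130.40909.
Competitive q* = 933.33333, so Δq = 296.96969; wedge = 174.95455 − 130.40909 = 44.54546.
DWL = ½ × 296.96969 × 44.54546 = 6614.33.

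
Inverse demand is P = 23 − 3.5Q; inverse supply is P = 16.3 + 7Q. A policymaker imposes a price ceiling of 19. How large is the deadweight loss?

Competitive equilibrium: 23 − 3.5Q = 16.3 + 7Q → Q* = 0.6381, P* = 20.7667.
At the ceiling P = 19, quantity supplied = (19 − 16.3)/7 = 0.3857.
Willingness to pay at Q' = 0.3857: 23 − 3.5·0.3857 = 21.6501.
ΔQ = 0.6381 − 0.3857 = 0.2524; wedge = 21.6501 − 19 = 2.6501.
Welfare loss = ½ × 0.2524 × 2.6501 = 0.33.

0.33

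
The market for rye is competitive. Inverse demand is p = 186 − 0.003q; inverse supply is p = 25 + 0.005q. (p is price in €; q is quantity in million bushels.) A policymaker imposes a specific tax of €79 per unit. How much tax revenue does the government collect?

Competitive equilibrium: 186 − 0.003q = 25 + 0.005q → q* = 20125, p* = 125.625.
With the tax, the buyer price exceeds the seller price by 79: (186 − 0.003q) − (25 + 0.005q) = 79 → q' = 10250.
Tax revenue = 79 × 10250 = €809750 million.

€809750 million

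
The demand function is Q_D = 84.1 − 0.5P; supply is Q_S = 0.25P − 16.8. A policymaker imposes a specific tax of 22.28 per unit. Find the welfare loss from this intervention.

41.37

In inverse form: demand P = 168.2 − 2Q, supply P = 67.2 + 4Q.
Competitive equilibrium: 168.2 − 2Q = 67.2 + 4Q → Q* = 16.8333, P* = 134.5333.
With the tax, the buyer price exceeds the seller price by 22.28: (168.2 − 2Q) − (67.2 + 4Q) = 22.28 → Q' = 13.12.
ΔQ = 16.8333 − 13.12 = 3.7133; the wedge equals the tax, 22.28.
Welfare loss = ½ × 3.7133 × 22.28 = 41.37.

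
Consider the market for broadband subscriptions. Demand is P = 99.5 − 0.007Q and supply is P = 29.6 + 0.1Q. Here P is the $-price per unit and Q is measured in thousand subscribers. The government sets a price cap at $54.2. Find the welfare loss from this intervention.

$8874.03 thousand

Competitive equilibrium: 99.5 − 0.007Q = 29.6 + 0.1Q → Q* = 653.271, P* = 94.9271.
At the ceiling P = 54.2, quantity supplied = (54.2 − 29.6)/0.1 = 246.
Willingness to pay at Q' = 246: 99.5 − 0.007·246 = 97.778.
ΔQ = 653.271 − 246 = 407.271; wedge = 97.778 − 54.2 = 43.578.
Welfare loss = ½ × 407.271 × 43.578 = $8874.03 thousand.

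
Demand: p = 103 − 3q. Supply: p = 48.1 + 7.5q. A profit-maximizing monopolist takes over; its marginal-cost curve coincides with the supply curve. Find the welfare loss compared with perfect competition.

Competitive equilibrium: 103 − 3q = 48.1 + 7.5q → q* = 5.2286, p* = 87.3143.
Marginal revenue: MR = 103 − 6q. Set MR = MC: 103 − 6q = 48.1 + 7.5q → q_m = 4.0667.
Price p_m = 103 − 3·4.0667 = 90.7999; MC(q_m) = 48.1 + 7.5·4.0667 = 78.6003.
Competitive q* = 5.2286, so Δq = 1.1619; wedge = 90.7999 − 78.6003 = 12.1996.
Welfare loss = ½ × 1.1619 × 12.1996 = 7.09.

7.09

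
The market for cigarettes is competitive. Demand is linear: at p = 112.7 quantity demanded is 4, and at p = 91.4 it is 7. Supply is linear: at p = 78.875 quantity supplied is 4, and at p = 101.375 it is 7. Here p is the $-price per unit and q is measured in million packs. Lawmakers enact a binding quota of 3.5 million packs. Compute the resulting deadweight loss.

$57.92 million

Demand slope = (91.4 − 112.7)/(7 − 4) = −7.1, so p = 141.1 − 7.1q.
Supply slope = (101.375 − 78.875)/(7 − 4) = 7.5, so p = 48.875 + 7.5q.
Competitive equilibrium: 141.1 − 7.1q = 48.875 + 7.5q → q* = 6.3168, p* = 96.2509.
At q = 3.5: demand price = 141.1 − 7.1·3.5 = 116.25; supply price = 48.875 + 7.5·3.5 = 75.125.
Δq = 6.3168 − 3.5 = 2.8168; wedge = 116.25 − 75.125 = 41.125.
Deadweight loss = ½ × 2.8168 × 41.125 = $57.92 million.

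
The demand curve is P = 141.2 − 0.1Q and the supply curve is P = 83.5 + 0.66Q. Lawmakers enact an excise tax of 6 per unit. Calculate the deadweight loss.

23.68

Competitive equilibrium: 141.2 − 0.1Q = 83.5 + 0.66Q → Q* = 75.9211, P* = 133.6079.
With the tax, the buyer price exceeds the seller price by 6: (141.2 − 0.1Q) − (83.5 + 0.66Q) = 6 → Q' = 68.0263.
ΔQ = 75.9211 − 68.0263 = 7.8948; the wedge equals the tax, 6.
Welfare loss = ½ × 7.8948 × 6 = 23.68.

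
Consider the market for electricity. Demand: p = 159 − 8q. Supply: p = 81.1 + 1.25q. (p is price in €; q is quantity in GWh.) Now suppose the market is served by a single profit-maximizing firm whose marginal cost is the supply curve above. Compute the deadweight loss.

Competitive equilibrium: 159 − 8q = 81.1 + 1.25q → q* = 8.4216, p* = 91.627.
Marginal revenue: MR = 159 − 16q. Set MR = MC: 159 − 16q = 81.1 + 1.25q → q_m = 4.5159.
Price p_m = 159 − 8·4.5159 = 122.8728; MC(q_m) = 81.1 + 1.25·4.5159 = 86.7449.
Competitive q* = 8.4216, so Δq = 3.9057; wedge = 122.8728 − 86.7449 = 36.1279.
The triangle = ½ × 3.9057 × 36.1279 = €70.55.

€70.55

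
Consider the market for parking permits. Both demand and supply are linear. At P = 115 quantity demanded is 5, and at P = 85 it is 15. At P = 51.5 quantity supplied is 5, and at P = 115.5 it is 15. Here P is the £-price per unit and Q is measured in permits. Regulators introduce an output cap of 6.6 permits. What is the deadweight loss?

Demand slope = (85 − 115)/(15 − 5) = −3, so P = 130 − 3Q.
Supply slope = (115.5 − 51.5)/(15 − 5) = 6.4, so P = 19.5 + 6.4Q.
Competitive equilibrium: 130 − 3Q = 19.5 + 6.4Q → Q* = 11.7553, P* = 94.734.
At Q = 6.6: demand price = 130 − 3·6.6 = 110.2; supply price = 19.5 + 6.4·6.6 = 61.74.
ΔQ = 11.7553 − 6.6 = 5.1553; wedge = 110.2 − 61.74 = 48.46.
The triangle = ½ × 5.1553 × 48.46 = £124.91.

£124.91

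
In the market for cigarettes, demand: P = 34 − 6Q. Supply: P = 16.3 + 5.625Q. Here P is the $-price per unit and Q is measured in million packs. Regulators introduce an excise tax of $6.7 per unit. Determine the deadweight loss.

Competitive equilibrium: 34 − 6Q = 16.3 + 5.625Q → Q* = 1.5226, P* = 24.8645.
With the tax, the buyer price exceeds the seller price by 6.7: (34 − 6Q) − (16.3 + 5.625Q) = 6.7 → Q' = 0.9462.
ΔQ = 1.5226 − 0.9462 = 0.5764; the wedge equals the tax, 6.7.
Deadweight loss = ½ × 0.5764 × 6.7 = $1.93 million.

$1.93 million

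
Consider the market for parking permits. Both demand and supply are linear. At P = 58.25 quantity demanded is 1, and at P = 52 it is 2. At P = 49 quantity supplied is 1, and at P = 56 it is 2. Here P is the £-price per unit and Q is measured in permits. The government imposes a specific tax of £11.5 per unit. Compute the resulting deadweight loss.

Demand slope = (52 − 58.25)/(2 − 1) = −6.25, so P = 64.5 − 6.25Q.
Supply slope = (56 − 49)/(2 − 1) = 7, so P = 42 + 7Q.
Competitive equilibrium: 64.5 − 6.25Q = 42 + 7Q → Q* = 1.6981, P* = 53.8868.
With the tax, the buyer price exceeds the seller price by 11.5: (64.5 − 6.25Q) − (42 + 7Q) = 11.5 → Q' = 0.8302.
ΔQ = 1.6981 − 0.8302 = 0.8679; the wedge equals the tax, 11.5.
The triangle = ½ × 0.8679 × 11.5 = £4.99.

£4.99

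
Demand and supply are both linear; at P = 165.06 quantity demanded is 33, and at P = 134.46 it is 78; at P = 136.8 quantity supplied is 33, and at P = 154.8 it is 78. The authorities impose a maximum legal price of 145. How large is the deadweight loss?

Demand slope = (134.46 − 165.06)/(78 − 33) = −0.68, so P = 187.5 − 0.68Q.
Supply slope = (154.8 − 136.8)/(78 − 33) = 0.4, so P = 123.6 + 0.4Q.
Competitive equilibrium: 187.5 − 0.68Q = 123.6 + 0.4Q → Q* = 59.1667, P* = 147.2667.
At the ceiling P = 145, quantity supplied = (145 − 123.6)/0.4 = 53.5.
Willingness to pay at Q' = 53.5: 187.5 − 0.68·53.5 = 151.12.
ΔQ = 59.1667 − 53.5 = 5.6667; wedge = 151.12 − 145 = 6.12.
The triangle = ½ × 5.6667 × 6.12 = 17.34.

17.34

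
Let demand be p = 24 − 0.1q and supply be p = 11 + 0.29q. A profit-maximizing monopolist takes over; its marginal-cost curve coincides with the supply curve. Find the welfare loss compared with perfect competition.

9.02

Competitive equilibrium: 24 − 0.1q = 11 + 0.29q → q* = 33.3333, p* = 20.6667.
Marginal revenue: MR = 24 − 0.2q. Set MR = MC: 24 − 0.2q = 11 + 0.29q → q_m = 26.5306.
Price p_m = 24 − 0.1·26.5306 = 21.3469; MC(q_m) = 11 + 0.29·26.5306 = 18.6939.
Competitive q* = 33.3333, so Δq = 6.8027; wedge = 21.3469 − 18.6939 = 2.653.
DWL = ½ × 6.8027 × 2.653 = 9.02.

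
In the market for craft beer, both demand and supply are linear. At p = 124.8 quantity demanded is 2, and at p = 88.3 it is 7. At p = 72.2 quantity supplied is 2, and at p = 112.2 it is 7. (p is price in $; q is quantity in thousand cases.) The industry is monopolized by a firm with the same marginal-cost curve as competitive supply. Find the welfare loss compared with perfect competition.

$23.60 thousand

Demand slope = (88.3 − 124.8)/(7 − 2) = −7.3, so p = 139.4 − 7.3q.
Supply slope = (112.2 − 72.2)/(7 − 2) = 8, so p = 56.2 + 8q.
Competitive equilibrium: 139.4 − 7.3q = 56.2 + 8q → q* = 5.4379, p* = 99.7033.
Marginal revenue: MR = 139.4 − 14.6q. Set MR = MC: 139.4 − 14.6q = 56.2 + 8q → q_m = 3.6814.
Price p_m = 139.4 − 7.3·3.6814 = 112.5258; MC(q_m) = 56.2 + 8·3.6814 = 85.6512.
Competitive q* = 5.4379, so Δq = 1.7565; wedge = 112.5258 − 85.6512 = 26.8746.
The triangle = ½ × 1.7565 × 26.8746 = $23.60 thousand.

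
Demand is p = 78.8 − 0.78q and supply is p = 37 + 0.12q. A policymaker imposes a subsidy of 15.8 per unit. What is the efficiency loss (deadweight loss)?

Competitive equilibrium: 78.8 − 0.78q = 37 + 0.12q → q* = 46.4444, p* = 42.5733.
The subsidy lowers effective supply by 15.8: p = 21.2 + 0.12q.
New quantity: 78.8 − 0.78q = 21.2 + 0.12q → q' = 64.
Overproduction Δq = 64 − 46.4444 = 17.5556; wedge = subsidy = 15.8.
Welfare loss = ½ × 17.5556 × 15.8 = 138.69.

138.69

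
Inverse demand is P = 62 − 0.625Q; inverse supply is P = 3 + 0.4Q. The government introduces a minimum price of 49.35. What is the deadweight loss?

713.84

Competitive equilibrium: 62 − 0.625Q = 3 + 0.4Q → Q* = 57.561, P* = 26.0244.
At the floor P = 49.35, quantity demanded = (62 − 49.35)/0.625 = 20.24.
Sellers' marginal cost at Q' = 20.24: 3 + 0.4·20.24 = 11.096.
ΔQ = 57.561 − 20.24 = 37.321; wedge = 49.35 − 11.096 = 38.254.
DWL = ½ × 37.321 × 38.254 = 713.84.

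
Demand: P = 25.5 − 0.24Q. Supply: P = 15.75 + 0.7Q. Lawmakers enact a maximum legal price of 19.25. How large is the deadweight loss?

Competitive equilibrium: 25.5 − 0.24Q = 15.75 + 0.7Q → Q* = 10.3723, P* = 23.0106.
At the ceiling P = 19.25, quantity supplied = (19.25 − 15.75)/0.7 = 5.
Willingness to pay at Q' = 5: 25.5 − 0.24·5 = 24.3.
ΔQ = 10.3723 − 5 = 5.3723; wedge = 24.3 − 19.25 = 5.05.
DWL = ½ × 5.3723 × 5.05 = 13.57.

13.57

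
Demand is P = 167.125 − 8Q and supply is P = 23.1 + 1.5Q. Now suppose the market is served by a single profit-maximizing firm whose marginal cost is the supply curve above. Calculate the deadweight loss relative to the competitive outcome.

228.15

Competitive equilibrium: 167.125 − 8Q = 23.1 + 1.5Q → Q* = 15.1605, P* = 45.8408.
Marginal revenue: MR = 167.125 − 16Q. Set MR = MC: 167.125 − 16Q = 23.1 + 1.5Q → Q_m = 8.23.
Price P_m = 167.125 − 8·8.23 = 101.285; MC(Q_m) = 23.1 + 1.5·8.23 = 35.445.
Competitive Q* = 15.1605, so ΔQ = 6.9305; wedge = 101.285 − 35.445 = 65.84.
Deadweight loss = ½ × 6.9305 × 65.84 = 228.15.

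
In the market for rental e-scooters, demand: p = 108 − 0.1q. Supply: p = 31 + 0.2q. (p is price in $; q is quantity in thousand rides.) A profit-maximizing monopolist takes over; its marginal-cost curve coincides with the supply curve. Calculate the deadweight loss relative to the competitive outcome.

Competitive equilibrium: 108 − 0.1q = 31 + 0.2q → q* = 256.6667, p* = 82.3333.
Marginal revenue: MR = 108 − 0.2q. Set MR = MC: 108 − 0.2q = 31 + 0.2q → q_m = 192.5.
Price p_m = 108 − 0.1·192.5 = 88.75; MC(q_m) = 31 + 0.2·192.5 = 69.5.
Competitive q* = 256.6667, so Δq = 64.1667; wedge = 88.75 − 69.5 = 19.25.
Deadweight loss = ½ × 64.1667 × 19.25 = $617.60 thousand.

$617.60 thousand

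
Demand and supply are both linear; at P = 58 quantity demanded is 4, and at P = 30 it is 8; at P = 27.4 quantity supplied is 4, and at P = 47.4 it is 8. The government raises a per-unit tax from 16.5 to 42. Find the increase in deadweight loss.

Demand slope = (30 − 58)/(8 − 4) = −7, so P = 86 − 7Q.
Supply slope = (47.4 − 27.4)/(8 − 4) = 5, so P = 7.4 + 5Q.
Competitive equilibrium: 86 − 7Q = 7.4 + 5Q → Q* = 6.55, P* = 40.15.
For a per-unit tax t: ΔQ = t/12, so DWL = ½·t·(t/12) = t²/24.
At t = 16.5: DWL = 11.344. At t = 42: DWL = 73.5.
Increase = 73.5 − 11.344 = 62.16.

62.16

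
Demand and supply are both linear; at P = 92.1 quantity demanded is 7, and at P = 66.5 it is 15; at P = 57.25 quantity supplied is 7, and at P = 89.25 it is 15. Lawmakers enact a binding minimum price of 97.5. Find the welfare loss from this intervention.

Demand slope = (66.5 − 92.1)/(15 − 7) = −3.2, so P = 114.5 − 3.2Q.
Supply slope = (89.25 − 57.25)/(15 − 7) = 4, so P = 29.25 + 4Q.
Competitive equilibrium: 114.5 − 3.2Q = 29.25 + 4Q → Q* = 11.8403, P* = 76.6111.
At the floor P = 97.5, quantity demanded = (114.5 − 97.5)/3.2 = 5.3125.
Sellers' marginal cost at Q' = 5.3125: 29.25 + 4·5.3125 = 50.5.
ΔQ = 11.8403 − 5.3125 = 6.5278; wedge = 97.5 − 50.5 = 47.
The triangle = ½ × 6.5278 × 47 = 153.40.

153.40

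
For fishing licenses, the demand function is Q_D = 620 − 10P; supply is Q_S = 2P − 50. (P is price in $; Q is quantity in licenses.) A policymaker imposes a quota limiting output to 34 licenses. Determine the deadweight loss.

In inverse form: demand P = 62 − 0.1Q, supply P = 25 + 0.5Q.
Competitive equilibrium: 62 − 0.1Q = 25 + 0.5Q → Q* = 61.6667, P* = 55.8333.
At Q = 34: demand price = 62 − 0.1·34 = 58.6; supply price = 25 + 0.5·34 = 42.
ΔQ = 61.6667 − 34 = 27.6667; wedge = 58.6 − 42 = 16.6.
The triangle = ½ × 27.6667 × 16.6 = $229.63.

$229.63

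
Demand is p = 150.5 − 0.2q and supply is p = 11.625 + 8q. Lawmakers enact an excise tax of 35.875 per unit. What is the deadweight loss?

Competitive equilibrium: 150.5 − 0.2q = 11.625 + 8q → q* = 16.936, p* = 147.1128.
With the tax, the buyer price exceeds the seller price by 35.875: (150.5 − 0.2q) − (11.625 + 8q) = 35.875 → q' = 12.561.
Δq = 16.936 − 12.561 = 4.375; the wedge equals the tax, 35.875.
DWL = ½ × 4.375 × 35.875 = 78.48.

78.48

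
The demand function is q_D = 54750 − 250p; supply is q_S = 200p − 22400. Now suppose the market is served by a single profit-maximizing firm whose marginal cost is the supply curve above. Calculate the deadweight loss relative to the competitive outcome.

60218.28

In inverse form: demand p = 219 − 0.004q, supply p = 112 + 0.005q.
Competitive equilibrium: 219 − 0.004q = 112 + 0.005q → q* = 11888.888889, p* = 171.444444.
Marginal revenue: MR = 219 − 0.008q. Set MR = MC: 219 − 0.008q = 112 + 0.005q → q_m = 8230.769231.
Price p_m = 219 − 0.004·8230.769231 = 186.076923; MC(q_m) = 112 + 0.005·8230.769231 = 153.153846.
Competitive q* = 11888.888889, so Δq = 3658.119658; wedge = 186.076923 − 153.153846 = 32.923077.
Welfare loss = ½ × 3658.119658 × 32.923077 = 60218.28.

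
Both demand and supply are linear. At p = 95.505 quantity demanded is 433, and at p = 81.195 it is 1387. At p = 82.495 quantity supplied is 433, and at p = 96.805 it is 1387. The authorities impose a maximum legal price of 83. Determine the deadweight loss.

Demand slope = (81.195 − 95.505)/(1387 − 433) = −0.015, so p = 102 − 0.015q.
Supply slope = (96.805 − 82.495)/(1387 − 433) = 0.015, so p = 76 + 0.015q.
Competitive equilibrium: 102 − 0.015q = 76 + 0.015q → q* = 866.6667, p* = 89.
At the ceiling p = 83, quantity supplied = (83 − 76)/0.015 = 466.6667.
Willingness to pay at q' = 466.6667: 102 − 0.015·466.6667 = 95.
Δq = 866.6667 − 466.6667 = 400; wedge = 95 − 83 = 12.
Welfare loss = ½ × 400 × 12 = 2400.

2400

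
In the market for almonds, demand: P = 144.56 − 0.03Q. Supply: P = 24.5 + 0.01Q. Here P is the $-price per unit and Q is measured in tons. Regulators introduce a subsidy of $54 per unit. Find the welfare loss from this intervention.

Competitive equilibrium: 144.56 − 0.03Q = 24.5 + 0.01Q → Q* = 3001.5, P* = 54.515.
The subsidy lowers effective supply by 54: P = 0.01Q − 29.5.
New quantity: 144.56 − 0.03Q = 0.01Q − 29.5 → Q' = 4351.5.
Overproduction ΔQ = 4351.5 − 3001.5 = 1350; wedge = subsidy = 54.
DWL = ½ × 1350 × 54 = $36450.

$36450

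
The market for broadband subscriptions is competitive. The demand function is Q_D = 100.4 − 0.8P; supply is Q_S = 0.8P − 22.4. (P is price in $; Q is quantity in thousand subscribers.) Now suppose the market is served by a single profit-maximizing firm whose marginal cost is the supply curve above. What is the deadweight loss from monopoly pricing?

In inverse form: demand P = 125.5 − 1.25Q, supply P = 28 + 1.25Q.
Competitive equilibrium: 125.5 − 1.25Q = 28 + 1.25Q → Q* = 39, P* = 76.75.
Marginal revenue: MR = 125.5 − 2.5Q. Set MR = MC: 125.5 − 2.5Q = 28 + 1.25Q → Q_m = 26.
Price P_m = 125.5 − 1.25·26 = 93; MC(Q_m) = 28 + 1.25·26 = 60.5.
Competitive Q* = 39, so ΔQ = 13; wedge = 93 − 60.5 = 32.5.
Deadweight loss = ½ × 13 × 32.5 = $211.25 thousand.

$211.25 thousand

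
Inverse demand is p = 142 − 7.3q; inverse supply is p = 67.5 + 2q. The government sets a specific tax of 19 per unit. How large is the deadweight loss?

Competitive equilibrium: 142 − 7.3q = 67.5 + 2q → q* = 8.0108, p* = 83.5215.
With the tax, the buyer price exceeds the seller price by 19: (142 − 7.3q) − (67.5 + 2q) = 19 → q' = 5.9677.
Δq = 8.0108 − 5.9677 = 2.0431; the wedge equals the tax, 19.
DWL = ½ × 2.0431 × 19 = 19.41.

19.41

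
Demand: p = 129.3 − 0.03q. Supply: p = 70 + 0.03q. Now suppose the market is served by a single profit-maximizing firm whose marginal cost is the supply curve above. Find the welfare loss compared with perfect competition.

3256.01

Competitive equilibrium: 129.3 − 0.03q = 70 + 0.03q → q* = 988.33333, p* = 99.65.
Marginal revenue: MR = 129.3 − 0.06q. Set MR = MC: 129.3 − 0.06q = 70 + 0.03q → q_m = 658.88889.
Price p_m = 129.3 − 0.03·658.88889 = 109.53333; MC(q_m) = 70 + 0.03·658.88889 = 89.76667.
Competitive q* = 988.33333, so Δq = 329.44444; wedge = 109.53333 − 89.76667 = 19.76666.
Welfare loss = ½ × 329.44444 × 19.76666 = 3256.01.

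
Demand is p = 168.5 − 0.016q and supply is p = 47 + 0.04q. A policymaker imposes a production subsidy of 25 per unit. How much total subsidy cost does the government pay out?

65401.79

Competitive equilibrium: 168.5 − 0.016q = 47 + 0.04q → q* = 2169.6429, p* = 133.7857.
The subsidy lowers effective supply by 25: p = 22 + 0.04q.
New quantity: 168.5 − 0.016q = 22 + 0.04q → q' = 2616.0714.
Total subsidy cost = 25 × 2616.0714 = 65401.79.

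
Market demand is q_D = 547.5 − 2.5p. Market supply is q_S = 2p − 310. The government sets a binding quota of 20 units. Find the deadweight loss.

1175.56

In inverse form: demand p = 219 − 0.4q, supply p = 155 + 0.5q.
Competitive equilibrium: 219 − 0.4q = 155 + 0.5q → q* = 71.1111, p* = 190.5556.
At q = 20: demand price = 219 − 0.4·20 = 211; supply price = 155 + 0.5·20 = 165.
Δq = 71.1111 − 20 = 51.1111; wedge = 211 − 165 = 46.
DWL = ½ × 51.1111 × 46 = 1175.56.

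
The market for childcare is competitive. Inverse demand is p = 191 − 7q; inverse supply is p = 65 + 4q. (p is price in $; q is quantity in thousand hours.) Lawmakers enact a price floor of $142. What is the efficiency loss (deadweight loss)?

Competitive equilibrium: 191 − 7q = 65 + 4q → q* = 11.4545, p* = 110.8182.
At the floor p = 142, quantity demanded = (191 − 142)/7 = 7.
Sellers' marginal cost at q' = 7: 65 + 4·7 = 93.
Δq = 11.4545 − 7 = 4.4545; wedge = 142 − 93 = 49.
The triangle = ½ × 4.4545 × 49 = $109.14 thousand.

$109.14 thousand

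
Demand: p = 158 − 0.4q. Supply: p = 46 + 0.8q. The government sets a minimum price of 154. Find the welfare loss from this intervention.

Competitive equilibrium: 158 − 0.4q = 46 + 0.8q → q* = 93.3333, p* = 120.6667.
At the floor p = 154, quantity demanded = (158 − 154)/0.4 = 10.
Sellers' marginal cost at q' = 10: 46 + 0.8·10 = 54.
Δq = 93.3333 − 10 = 83.3333; wedge = 154 − 54 = 100.
DWL = ½ × 83.3333 × 100 = 4166.67.

4166.67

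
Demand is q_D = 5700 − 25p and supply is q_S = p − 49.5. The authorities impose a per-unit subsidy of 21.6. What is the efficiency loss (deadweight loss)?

In inverse form: demand p = 228 − 0.04q, supply p = 49.5 + q.
Competitive equilibrium: 228 − 0.04q = 49.5 + q → q* = 171.6346, p* = 221.1346.
The subsidy lowers effective supply by 21.6: p = 27.9 + q.
New quantity: 228 − 0.04q = 27.9 + q → q' = 192.4038.
Overproduction Δq = 192.4038 − 171.6346 = 20.7692; wedge = subsidy = 21.6.
Deadweight loss = ½ × 20.7692 × 21.6 = 224.31.

224.31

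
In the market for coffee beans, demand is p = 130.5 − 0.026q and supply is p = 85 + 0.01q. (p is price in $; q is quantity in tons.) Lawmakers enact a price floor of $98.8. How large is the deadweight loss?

$35.90

Competitive equilibrium: 130.5 − 0.026q = 85 + 0.01q → q* = 1263.8889, p* = 97.6389.
At the floor p = 98.8, quantity demanded = (130.5 − 98.8)/0.026 = 1219.2308.
Sellers' marginal cost at q' = 1219.2308: 85 + 0.01·1219.2308 = 97.1923.
Δq = 1263.8889 − 1219.2308 = 44.6581; wedge = 98.8 − 97.1923 = 1.6077.
The triangle = ½ × 44.6581 × 1.6077 = $35.90.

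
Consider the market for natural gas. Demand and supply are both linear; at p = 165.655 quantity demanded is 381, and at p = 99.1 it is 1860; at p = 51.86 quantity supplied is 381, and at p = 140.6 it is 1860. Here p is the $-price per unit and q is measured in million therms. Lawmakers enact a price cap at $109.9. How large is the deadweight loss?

$711.67 million

Demand slope = (99.1 − 165.655)/(1860 − 381) = −0.045, so p = 182.8 − 0.045q.
Supply slope = (140.6 − 51.86)/(1860 − 381) = 0.06, so p = 29 + 0.06q.
Competitive equilibrium: 182.8 − 0.045q = 29 + 0.06q → q* = 1464.7619, p* = 116.8857.
At the ceiling p = 109.9, quantity supplied = (109.9 − 29)/0.06 = 1348.3333.
Willingness to pay at q' = 1348.3333: 182.8 − 0.045·1348.3333 = 122.125.
Δq = 1464.7619 − 1348.3333 = 116.4286; wedge = 122.125 − 109.9 = 12.225.
DWL = ½ × 116.4286 × 12.225 = $711.67 million.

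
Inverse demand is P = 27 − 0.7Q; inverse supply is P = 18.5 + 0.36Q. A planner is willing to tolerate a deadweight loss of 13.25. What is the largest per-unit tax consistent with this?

5.3

Competitive equilibrium: 27 − 0.7Q = 18.5 + 0.36Q → Q* = 8.0189, P* = 21.3868.
A tax t gives ΔQ = t/1.06 and wedge t, so DWL = t²/2.12.
t²/2.12 = 13.25 → t² = 28.09 → t = 5.3.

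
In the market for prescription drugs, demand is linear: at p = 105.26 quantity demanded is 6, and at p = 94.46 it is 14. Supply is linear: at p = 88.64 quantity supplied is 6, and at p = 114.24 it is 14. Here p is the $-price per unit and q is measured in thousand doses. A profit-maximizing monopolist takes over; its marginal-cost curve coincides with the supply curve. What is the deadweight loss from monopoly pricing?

$11.10 thousand

Demand slope = (94.46 − 105.26)/(14 − 6) = −1.35, so p = 113.36 − 1.35q.
Supply slope = (114.24 − 88.64)/(14 − 6) = 3.2, so p = 69.44 + 3.2q.
Competitive equilibrium: 113.36 − 1.35q = 69.44 + 3.2q → q* = 9.6527, p* = 100.3288.
Marginal revenue: MR = 113.36 − 2.7q. Set MR = MC: 113.36 − 2.7q = 69.44 + 3.2q → q_m = 7.4441.
Price p_m = 113.36 − 1.35·7.4441 = 103.3105; MC(q_m) = 69.44 + 3.2·7.4441 = 93.2611.
Competitive q* = 9.6527, so Δq = 2.2086; wedge = 103.3105 − 93.2611 = 10.0494.
Welfare loss = ½ × 2.2086 × 10.0494 = $11.10 thousand.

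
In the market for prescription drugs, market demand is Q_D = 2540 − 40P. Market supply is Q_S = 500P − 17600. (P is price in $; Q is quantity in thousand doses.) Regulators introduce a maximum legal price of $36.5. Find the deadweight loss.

In inverse form: demand P = 63.5 − 0.025Q, supply P = 35.2 + 0.002Q.
Competitive equilibrium: 63.5 − 0.025Q = 35.2 + 0.002Q → Q* = 1048.1481, P* = 37.2963.
At the ceiling P = 36.5, quantity supplied = (36.5 − 35.2)/0.002 = 650.
Willingness to pay at Q' = 650: 63.5 − 0.025·650 = 47.25.
ΔQ = 1048.1481 − 650 = 398.1481; wedge = 47.25 − 36.5 = 10.75.
DWL = ½ × 398.1481 × 10.75 = $2140.05 thousand.

$2140.05 thousand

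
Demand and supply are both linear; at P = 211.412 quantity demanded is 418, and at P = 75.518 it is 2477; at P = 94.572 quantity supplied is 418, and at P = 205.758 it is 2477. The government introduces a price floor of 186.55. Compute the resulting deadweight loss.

Demand slope = (75.518 − 211.412)/(2477 − 418) = −0.066, so P = 239 − 0.066Q.
Supply slope = (205.758 − 94.572)/(2477 − 418) = 0.054, so P = 72 + 0.054Q.
Competitive equilibrium: 239 − 0.066Q = 72 + 0.054Q → Q* = 1391.66667, P* = 147.15.
At the floor P = 186.55, quantity demanded = (239 − 186.55)/0.066 = 794.69697.
Sellers' marginal cost at Q' = 794.69697: 72 + 0.054·794.69697 = 114.91364.
ΔQ = 1391.66667 − 794.69697 = 596.9697; wedge = 186.55 − 114.91364 = 71.63636.
Deadweight loss = ½ × 596.9697 × 71.63636 = 21382.37.

21382.37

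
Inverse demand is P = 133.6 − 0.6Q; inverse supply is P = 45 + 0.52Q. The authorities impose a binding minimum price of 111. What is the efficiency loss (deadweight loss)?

961.70

Competitive equilibrium: 133.6 − 0.6Q = 45 + 0.52Q → Q* = 79.10714, P* = 86.13571.
At the floor P = 111, quantity demanded = (133.6 − 111)/0.6 = 37.66667.
Sellers' marginal cost at Q' = 37.66667: 45 + 0.52·37.66667 = 64.58667.
ΔQ = 79.10714 − 37.66667 = 41.44047; wedge = 111 − 64.58667 = 46.41333.
The triangle = ½ × 41.44047 × 46.41333 = 961.70.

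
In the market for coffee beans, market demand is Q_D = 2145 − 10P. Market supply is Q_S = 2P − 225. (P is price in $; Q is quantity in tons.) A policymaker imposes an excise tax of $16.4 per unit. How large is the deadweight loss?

In inverse form: demand P = 214.5 − 0.1Q, supply P = 112.5 + 0.5Q.
Competitive equilibrium: 214.5 − 0.1Q = 112.5 + 0.5Q → Q* = 170, P* = 197.5.
With the tax, the buyer price exceeds the seller price by 16.4: (214.5 − 0.1Q) − (112.5 + 0.5Q) = 16.4 → Q' = 142.6667.
ΔQ = 170 − 142.6667 = 27.3333; the wedge equals the tax, 16.4.
DWL = ½ × 27.3333 × 16.4 = $224.13.

$224.13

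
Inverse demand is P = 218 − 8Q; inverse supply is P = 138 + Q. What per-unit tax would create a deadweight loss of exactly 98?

Competitive equilibrium: 218 − 8Q = 138 + Q → Q* = 8.8889, P* = 146.8889.
A tax t gives ΔQ = t/9 and wedge t, so DWL = t²/18.
t²/18 = 98 → t² = 1764 → t = 42.

42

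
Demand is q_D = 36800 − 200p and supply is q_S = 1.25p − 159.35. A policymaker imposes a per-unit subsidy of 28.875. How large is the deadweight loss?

In inverse form: demand p = 184 − 0.005q, supply p = 127.48 + 0.8q.
Competitive equilibrium: 184 − 0.005q = 127.48 + 0.8q → q* = 70.2112, p* = 183.6489.
The subsidy lowers effective supply by 28.875: p = 98.605 + 0.8q.
New quantity: 184 − 0.005q = 98.605 + 0.8q → q' = 106.0807.
Overproduction Δq = 106.0807 − 70.2112 = 35.8695; wedge = subsidy = 28.875.
The triangle = ½ × 35.8695 × 28.875 = 517.87.

517.87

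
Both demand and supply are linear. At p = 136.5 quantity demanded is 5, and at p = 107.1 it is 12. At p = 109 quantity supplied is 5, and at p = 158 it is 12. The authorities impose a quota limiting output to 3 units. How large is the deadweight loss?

Demand slope = (107.1 − 136.5)/(12 − 5) = −4.2, so p = 157.5 − 4.2q.
Supply slope = (158 − 109)/(12 − 5) = 7, so p = 74 + 7q.
Competitive equilibrium: 157.5 − 4.2q = 74 + 7q → q* = 7.4554, p* = 126.1875.
At q = 3: demand price = 157.5 − 4.2·3 = 144.9; supply price = 74 + 7·3 = 95.
Δq = 7.4554 − 3 = 4.4554; wedge = 144.9 − 95 = 49.9.
Deadweight loss = ½ × 4.4554 × 49.9 = 111.16.

111.16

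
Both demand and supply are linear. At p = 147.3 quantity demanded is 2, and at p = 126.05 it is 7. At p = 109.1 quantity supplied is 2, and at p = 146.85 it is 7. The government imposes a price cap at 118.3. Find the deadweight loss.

Demand slope = (126.05 − 147.3)/(7 − 2) = −4.25, so p = 155.8 − 4.25q.
Supply slope = (146.85 − 109.1)/(7 − 2) = 7.55, so p = 94 + 7.55q.
Competitive equilibrium: 155.8 − 4.25q = 94 + 7.55q → q* = 5.23729, p* = 133.54153.
At the ceiling p = 118.3, quantity supplied = (118.3 − 94)/7.55 = 3.21854.
Willingness to pay at q' = 3.21854: 155.8 − 4.25·3.21854 = 142.12121.
Δq = 5.23729 − 3.21854 = 2.01875; wedge = 142.12121 − 118.3 = 23.82121.
DWL = ½ × 2.01875 × 23.82121 = 24.04.

24.04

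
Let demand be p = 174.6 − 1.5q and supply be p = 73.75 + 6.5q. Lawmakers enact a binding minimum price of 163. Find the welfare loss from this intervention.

Competitive equilibrium: 174.6 − 1.5q = 73.75 + 6.5q → q* = 12.6063, p* = 155.6906.
At the floor p = 163, quantity demanded = (174.6 − 163)/1.5 = 7.7333.
Sellers' marginal cost at q' = 7.7333: 73.75 + 6.5·7.7333 = 124.0165.
Δq = 12.6063 − 7.7333 = 4.873; wedge = 163 − 124.0165 = 38.9835.
The triangle = ½ × 4.873 × 38.9835 = 94.98.

94.98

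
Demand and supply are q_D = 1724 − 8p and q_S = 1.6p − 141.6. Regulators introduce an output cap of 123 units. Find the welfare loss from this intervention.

In inverse form: demand p = 215.5 − 0.125q, supply p = 88.5 + 0.625q.
Competitive equilibrium: 215.5 − 0.125q = 88.5 + 0.625q → q* = 169.3333, p* = 194.3333.
At q = 123: demand price = 215.5 − 0.125·123 = 200.125; supply price = 88.5 + 0.625·123 = 165.375.
Δq = 169.3333 − 123 = 46.3333; wedge = 200.125 − 165.375 = 34.75.
Welfare loss = ½ × 46.3333 × 34.75 = 805.04.

805.04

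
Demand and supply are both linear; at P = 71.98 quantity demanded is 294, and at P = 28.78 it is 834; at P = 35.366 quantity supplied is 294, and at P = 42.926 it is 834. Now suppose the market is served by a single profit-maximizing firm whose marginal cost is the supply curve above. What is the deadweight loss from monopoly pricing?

Demand slope = (28.78 − 71.98)/(834 − 294) = −0.08, so P = 95.5 − 0.08Q.
Supply slope = (42.926 − 35.366)/(834 − 294) = 0.014, so P = 31.25 + 0.014Q.
Competitive equilibrium: 95.5 − 0.08Q = 31.25 + 0.014Q → Q* = 683.51064, P* = 40.81915.
Marginal revenue: MR = 95.5 − 0.16Q. Set MR = MC: 95.5 − 0.16Q = 31.25 + 0.014Q → Q_m = 369.25287.
Price P_m = 95.5 − 0.08·369.25287 = 65.95977; MC(Q_m) = 31.25 + 0.014·369.25287 = 36.41954.
Competitive Q* = 683.51064, so ΔQ = 314.25777; wedge = 65.95977 − 36.41954 = 29.54023.
Welfare loss = ½ × 314.25777 × 29.54023 = 4641.62.

4641.62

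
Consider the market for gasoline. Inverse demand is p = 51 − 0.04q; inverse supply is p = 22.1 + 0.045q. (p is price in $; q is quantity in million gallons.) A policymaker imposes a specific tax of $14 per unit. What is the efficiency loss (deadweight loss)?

Competitive equilibrium: 51 − 0.04q = 22.1 + 0.045q → q* = 340, p* = 37.4.
With the tax, the buyer price exceeds the seller price by 14: (51 − 0.04q) − (22.1 + 0.045q) = 14 → q' = 175.2941.
Δq = 340 − 175.2941 = 164.7059; the wedge equals the tax, 14.
The triangle = ½ × 164.7059 × 14 = $1152.94 million.

$1152.94 million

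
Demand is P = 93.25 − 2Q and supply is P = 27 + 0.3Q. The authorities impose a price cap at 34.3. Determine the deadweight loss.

22.99

Competitive equilibrium: 93.25 − 2Q = 27 + 0.3Q → Q* = 28.8043, P* = 35.6413.
At the ceiling P = 34.3, quantity supplied = (34.3 − 27)/0.3 = 24.3333.
Willingness to pay at Q' = 24.3333: 93.25 − 2·24.3333 = 44.5834.
ΔQ = 28.8043 − 24.3333 = 4.471; wedge = 44.5834 − 34.3 = 10.2834.
Welfare loss = ½ × 4.471 × 10.2834 = 22.99.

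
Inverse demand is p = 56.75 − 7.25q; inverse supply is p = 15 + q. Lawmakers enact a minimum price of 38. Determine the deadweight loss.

Competitive equilibrium: 56.75 − 7.25q = 15 + q → q* = 5.0606, p* = 20.0606.
At the floor p = 38, quantity demanded = (56.75 − 38)/7.25 = 2.5862.
Sellers' marginal cost at q' = 2.5862: 15 + 1·2.5862 = 17.5862.
Δq = 5.0606 − 2.5862 = 2.4744; wedge = 38 − 17.5862 = 20.4138.
The triangle = ½ × 2.4744 × 20.4138 = 25.26.

25.26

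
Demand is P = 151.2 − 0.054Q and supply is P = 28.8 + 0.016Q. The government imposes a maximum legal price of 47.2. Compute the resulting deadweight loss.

Competitive equilibrium: 151.2 − 0.054Q = 28.8 + 0.016Q → Q* = 1748.5714, P* = 56.7771.
At the ceiling P = 47.2, quantity supplied = (47.2 − 28.8)/0.016 = 1150.
Willingness to pay at Q' = 1150: 151.2 − 0.054·1150 = 89.1.
ΔQ = 1748.5714 − 1150 = 598.5714; wedge = 89.1 − 47.2 = 41.9.
Deadweight loss = ½ × 598.5714 × 41.9 = 12540.07.

12540.07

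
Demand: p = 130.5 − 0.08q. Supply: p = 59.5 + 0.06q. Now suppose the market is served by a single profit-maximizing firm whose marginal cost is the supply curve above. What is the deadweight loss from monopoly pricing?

2380.64

Competitive equilibrium: 130.5 − 0.08q = 59.5 + 0.06q → q* = 507.1429, p* = 89.9286.
Marginal revenue: MR = 130.5 − 0.16q. Set MR = MC: 130.5 − 0.16q = 59.5 + 0.06q → q_m = 322.7273.
Price p_m = 130.5 − 0.08·322.7273 = 104.6818; MC(q_m) = 59.5 + 0.06·322.7273 = 78.8636.
Competitive q* = 507.1429, so Δq = 184.4156; wedge = 104.6818 − 78.8636 = 25.8182.
DWL = ½ × 184.4156 × 25.8182 = 2380.64.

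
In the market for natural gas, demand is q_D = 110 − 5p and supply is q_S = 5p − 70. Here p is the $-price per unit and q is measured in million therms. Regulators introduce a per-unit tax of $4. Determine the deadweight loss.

In inverse form: demand p = 22 − 0.2q, supply p = 14 + 0.2q.
Competitive equilibrium: 22 − 0.2q = 14 + 0.2q → q* = 20, p* = 18.
With the tax, the buyer price exceeds the seller price by 4: (22 − 0.2q) − (14 + 0.2q) = 4 → q' = 10.
Δq = 20 − 10 = 10; the wedge equals the tax, 4.
Deadweight loss = ½ × 10 × 4 = $20 million.

$20 million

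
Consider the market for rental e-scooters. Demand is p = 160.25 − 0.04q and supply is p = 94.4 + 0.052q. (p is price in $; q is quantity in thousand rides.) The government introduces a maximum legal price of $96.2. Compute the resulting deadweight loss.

$21342.12 thousand

Competitive equilibrium: 160.25 − 0.04q = 94.4 + 0.052q → q* = 715.76087, p* = 131.61957.
At the ceiling p = 96.2, quantity supplied = (96.2 − 94.4)/0.052 = 34.61538.
Willingness to pay at q' = 34.61538: 160.25 − 0.04·34.61538 = 158.86538.
Δq = 715.76087 − 34.61538 = 681.14549; wedge = 158.86538 − 96.2 = 62.66538.
The triangle = ½ × 681.14549 × 62.66538 = $21342.12 thousand.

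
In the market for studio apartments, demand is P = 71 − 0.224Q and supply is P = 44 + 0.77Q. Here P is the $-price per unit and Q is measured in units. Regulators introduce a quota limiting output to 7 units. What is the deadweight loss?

Competitive equilibrium: 71 − 0.224Q = 44 + 0.77Q → Q* = 27.163, P* = 64.9155.
At Q = 7: demand price = 71 − 0.224·7 = 69.432; supply price = 44 + 0.77·7 = 49.39.
ΔQ = 27.163 − 7 = 20.163; wedge = 69.432 − 49.39 = 20.042.
Welfare loss = ½ × 20.163 × 20.042 = $202.05.

$202.05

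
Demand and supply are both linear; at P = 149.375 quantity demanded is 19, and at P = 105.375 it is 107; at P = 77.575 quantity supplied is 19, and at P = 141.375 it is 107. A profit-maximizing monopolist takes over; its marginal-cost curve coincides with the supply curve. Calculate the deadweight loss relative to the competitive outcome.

309.98

Demand slope = (105.375 − 149.375)/(107 − 19) = −0.5, so P = 158.875 − 0.5Q.
Supply slope = (141.375 − 77.575)/(107 − 19) = 0.725, so P = 63.8 + 0.725Q.
Competitive equilibrium: 158.875 − 0.5Q = 63.8 + 0.725Q → Q* = 77.6122, P* = 120.0689.
Marginal revenue: MR = 158.875 − Q. Set MR = MC: 158.875 − Q = 63.8 + 0.725Q → Q_m = 55.1159.
Price P_m = 158.875 − 0.5·55.1159 = 131.3171; MC(Q_m) = 63.8 + 0.725·55.1159 = 103.759.
Competitive Q* = 77.6122, so ΔQ = 22.4963; wedge = 131.3171 − 103.759 = 27.5581.
Deadweight loss = ½ × 22.4963 × 27.5581 = 309.98.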